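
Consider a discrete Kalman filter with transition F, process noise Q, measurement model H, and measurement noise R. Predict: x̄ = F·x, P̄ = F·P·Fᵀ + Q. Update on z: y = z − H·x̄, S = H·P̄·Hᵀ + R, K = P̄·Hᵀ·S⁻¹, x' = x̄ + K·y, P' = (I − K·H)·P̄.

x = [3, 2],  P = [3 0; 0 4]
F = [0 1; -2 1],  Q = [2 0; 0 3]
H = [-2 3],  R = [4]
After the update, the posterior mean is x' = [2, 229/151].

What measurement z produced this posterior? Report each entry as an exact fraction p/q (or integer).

x̄ = F·x = [2, -4]
P̄ = F·P·Fᵀ + Q = [6 4; 4 19]
S = H·P̄·Hᵀ + R = [151]
K = P̄·Hᵀ·S⁻¹ = [0; 49/151]
x' − x̄ = [0, 833/151] = K·y
y = (KᵀK)⁻¹·Kᵀ·(x' − x̄) = [17]
z = y + H·x̄ = [17] + [-16] = [1]

z = [1]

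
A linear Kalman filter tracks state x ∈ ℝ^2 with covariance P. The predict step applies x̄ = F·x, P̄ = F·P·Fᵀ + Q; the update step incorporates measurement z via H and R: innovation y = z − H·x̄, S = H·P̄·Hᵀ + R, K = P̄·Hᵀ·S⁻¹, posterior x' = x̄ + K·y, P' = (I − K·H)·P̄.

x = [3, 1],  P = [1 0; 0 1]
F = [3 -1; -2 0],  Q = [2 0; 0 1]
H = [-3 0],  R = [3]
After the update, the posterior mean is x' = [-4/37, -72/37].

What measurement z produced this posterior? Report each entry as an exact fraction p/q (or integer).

x̄ = F·x = [8, -6]
P̄ = F·P·Fᵀ + Q = [12 -6; -6 5]
S = H·P̄·Hᵀ + R = [111]
K = P̄·Hᵀ·S⁻¹ = [-12/37; 6/37]
x' − x̄ = [-300/37, 150/37] = K·y
y = (KᵀK)⁻¹·Kᵀ·(x' − x̄) = [25]
z = y + H·x̄ = [25] + [-24] = [1]

z = [1]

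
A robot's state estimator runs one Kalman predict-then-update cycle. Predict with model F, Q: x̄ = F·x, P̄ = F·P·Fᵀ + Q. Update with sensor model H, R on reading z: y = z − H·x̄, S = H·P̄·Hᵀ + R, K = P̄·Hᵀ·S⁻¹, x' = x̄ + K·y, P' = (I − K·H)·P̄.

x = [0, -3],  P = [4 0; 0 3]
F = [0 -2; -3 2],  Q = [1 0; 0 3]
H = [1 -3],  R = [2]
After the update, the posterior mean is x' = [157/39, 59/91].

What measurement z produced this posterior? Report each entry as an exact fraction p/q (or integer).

x̄ = F·x = [6, -6]
P̄ = F·P·Fᵀ + Q = [13 -12; -12 51]
S = H·P̄·Hᵀ + R = [546]
K = P̄·Hᵀ·S⁻¹ = [7/78; -55/182]
x' − x̄ = [-77/39, 605/91] = K·y
y = (KᵀK)⁻¹·Kᵀ·(x' − x̄) = [-22]
z = y + H·x̄ = [-22] + [24] = [2]

z = [2]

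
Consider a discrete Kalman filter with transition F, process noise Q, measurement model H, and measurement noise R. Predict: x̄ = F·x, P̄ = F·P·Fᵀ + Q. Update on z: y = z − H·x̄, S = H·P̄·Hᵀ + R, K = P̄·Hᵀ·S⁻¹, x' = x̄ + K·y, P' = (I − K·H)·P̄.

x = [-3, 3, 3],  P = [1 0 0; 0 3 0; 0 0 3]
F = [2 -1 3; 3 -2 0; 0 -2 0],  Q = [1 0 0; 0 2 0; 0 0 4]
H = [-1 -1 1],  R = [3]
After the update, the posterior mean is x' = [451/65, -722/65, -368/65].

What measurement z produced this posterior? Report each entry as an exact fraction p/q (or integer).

x̄ = F·x = [0, -15, -6]
P̄ = F·P·Fᵀ + Q = [35 12 6; 12 23 12; 6 12 16]
S = H·P̄·Hᵀ + R = [65]
K = P̄·Hᵀ·S⁻¹ = [-41/65; -23/65; -2/65]
x' − x̄ = [451/65, 253/65, 22/65] = K·y
y = (KᵀK)⁻¹·Kᵀ·(x' − x̄) = [-11]
z = y + H·x̄ = [-11] + [9] = [-2]

z = [-2]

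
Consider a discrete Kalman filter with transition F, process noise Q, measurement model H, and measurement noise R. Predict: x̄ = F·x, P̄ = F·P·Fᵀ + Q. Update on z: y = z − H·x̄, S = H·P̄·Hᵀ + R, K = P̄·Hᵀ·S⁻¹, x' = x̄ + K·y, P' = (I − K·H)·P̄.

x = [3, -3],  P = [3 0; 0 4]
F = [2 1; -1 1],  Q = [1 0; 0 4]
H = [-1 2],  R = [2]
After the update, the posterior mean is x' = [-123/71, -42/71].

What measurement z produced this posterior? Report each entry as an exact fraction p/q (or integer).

z = [1]

x̄ = F·x = [3, -6]
P̄ = F·P·Fᵀ + Q = [17 -2; -2 11]
S = H·P̄·Hᵀ + R = [71]
K = P̄·Hᵀ·S⁻¹ = [-21/71; 24/71]
x' − x̄ = [-336/71, 384/71] = K·y
y = (KᵀK)⁻¹·Kᵀ·(x' − x̄) = [16]
z = y + H·x̄ = [16] + [-15] = [1]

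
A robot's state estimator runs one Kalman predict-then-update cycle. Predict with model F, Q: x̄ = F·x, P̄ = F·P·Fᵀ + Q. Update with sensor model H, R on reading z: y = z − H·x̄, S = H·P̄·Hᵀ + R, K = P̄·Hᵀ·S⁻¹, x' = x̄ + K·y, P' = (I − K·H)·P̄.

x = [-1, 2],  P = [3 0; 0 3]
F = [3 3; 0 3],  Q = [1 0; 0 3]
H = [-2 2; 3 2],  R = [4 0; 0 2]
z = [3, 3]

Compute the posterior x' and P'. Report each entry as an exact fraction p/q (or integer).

x' = [-849/24028, 76017/48056]
P' = [1409/6007 -1815/12014; -1815/12014 10191/24028]

x̄ = F·x = [3, 6]
P̄ = F·P·Fᵀ + Q = [55 27; 27 30]
y = z − H·x̄ = [-3, -18]
S = H·P̄·Hᵀ + R = [128 -156; -156 941]
K = P̄·Hᵀ·S⁻¹ = [-4633/24028 1206/6007; 13821/48056 2373/12014]
x' = x̄ + K·y = [-849/24028, 76017/48056]
P' = (I − K·H)·P̄ = [1409/6007 -1815/12014; -1815/12014 10191/24028]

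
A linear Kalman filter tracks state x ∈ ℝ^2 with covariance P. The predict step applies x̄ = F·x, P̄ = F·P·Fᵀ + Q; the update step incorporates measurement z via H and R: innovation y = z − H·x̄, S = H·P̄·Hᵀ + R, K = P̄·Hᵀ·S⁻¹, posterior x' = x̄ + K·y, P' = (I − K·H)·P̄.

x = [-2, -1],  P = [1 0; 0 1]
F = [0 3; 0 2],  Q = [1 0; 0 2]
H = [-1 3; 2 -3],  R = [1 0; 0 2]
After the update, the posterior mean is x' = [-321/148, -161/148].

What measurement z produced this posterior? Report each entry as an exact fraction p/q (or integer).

x̄ = F·x = [-3, -2]
P̄ = F·P·Fᵀ + Q = [10 6; 6 6]
S = H·P̄·Hᵀ + R = [29 -20; -20 24]
K = P̄·Hᵀ·S⁻¹ = [29/37 109/148; 21/37 33/148]
x' − x̄ = [123/148, 135/148] = K·y
y = (KᵀK)⁻¹·Kᵀ·(x' − x̄) = [2, -1]
z = y + H·x̄ = [2, -1] + [-3, 0] = [-1, -1]

z = [-1, -1]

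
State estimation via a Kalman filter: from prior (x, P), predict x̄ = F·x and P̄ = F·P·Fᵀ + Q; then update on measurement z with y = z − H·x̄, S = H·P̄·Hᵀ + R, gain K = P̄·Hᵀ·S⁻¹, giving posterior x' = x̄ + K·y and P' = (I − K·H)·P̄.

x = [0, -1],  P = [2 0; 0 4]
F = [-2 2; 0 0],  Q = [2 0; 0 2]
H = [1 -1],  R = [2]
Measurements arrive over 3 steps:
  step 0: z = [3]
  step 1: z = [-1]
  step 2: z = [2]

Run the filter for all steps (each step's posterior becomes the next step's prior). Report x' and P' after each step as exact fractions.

step 0: x' = [7/3, -1/3], P' = [52/15 26/15; 26/15 28/15]
step 1: x' = [-231/101, -65/101], P' = [284/101 142/101; 142/101 172/101]
step 2: x' = [1554/647, 130/647], P' = [1780/647 890/647; 890/647 1092/647]

step 0: x̄ = F·x = [-2, 0]
step 0: P̄ = F·P·Fᵀ + Q = [26 0; 0 2]
step 0: y = z − H·x̄ = [5]
step 0: S = H·P̄·Hᵀ + R = [30]
step 0: K = P̄·Hᵀ·S⁻¹ = [13/15; -1/15]
step 0: x' = x̄ + K·y = [7/3, -1/3]
step 0: P' = (I − K·H)·P̄ = [52/15 26/15; 26/15 28/15]
step 1: x̄ = F·x = [-16/3, 0]
step 1: P̄ = F·P·Fᵀ + Q = [142/15 0; 0 2]
step 1: y = z − H·x̄ = [13/3]
step 1: S = H·P̄·Hᵀ + R = [202/15]
step 1: K = P̄·Hᵀ·S⁻¹ = [71/101; -15/101]
step 1: x' = x̄ + K·y = [-231/101, -65/101]
step 1: P' = (I − K·H)·P̄ = [284/101 142/101; 142/101 172/101]
step 2: x̄ = F·x = [332/101, 0]
step 2: P̄ = F·P·Fᵀ + Q = [890/101 0; 0 2]
step 2: y = z − H·x̄ = [-130/101]
step 2: S = H·P̄·Hᵀ + R = [1294/101]
step 2: K = P̄·Hᵀ·S⁻¹ = [445/647; -101/647]
step 2: x' = x̄ + K·y = [1554/647, 130/647]
step 2: P' = (I − K·H)·P̄ = [1780/647 890/647; 890/647 1092/647]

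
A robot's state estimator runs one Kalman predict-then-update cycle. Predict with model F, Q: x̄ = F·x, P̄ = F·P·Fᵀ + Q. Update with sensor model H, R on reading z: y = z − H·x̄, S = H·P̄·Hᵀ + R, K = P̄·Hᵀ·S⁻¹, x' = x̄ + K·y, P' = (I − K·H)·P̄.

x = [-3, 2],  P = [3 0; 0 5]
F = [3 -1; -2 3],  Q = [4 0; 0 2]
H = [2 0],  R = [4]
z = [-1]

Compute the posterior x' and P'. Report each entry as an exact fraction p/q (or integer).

x' = [-29/37, 195/74]
P' = [36/37 -33/37; -33/37 1094/37]

x̄ = F·x = [-11, 12]
P̄ = F·P·Fᵀ + Q = [36 -33; -33 59]
y = z − H·x̄ = [21]
S = H·P̄·Hᵀ + R = [148]
K = P̄·Hᵀ·S⁻¹ = [18/37; -33/74]
x' = x̄ + K·y = [-29/37, 195/74]
P' = (I − K·H)·P̄ = [36/37 -33/37; -33/37 1094/37]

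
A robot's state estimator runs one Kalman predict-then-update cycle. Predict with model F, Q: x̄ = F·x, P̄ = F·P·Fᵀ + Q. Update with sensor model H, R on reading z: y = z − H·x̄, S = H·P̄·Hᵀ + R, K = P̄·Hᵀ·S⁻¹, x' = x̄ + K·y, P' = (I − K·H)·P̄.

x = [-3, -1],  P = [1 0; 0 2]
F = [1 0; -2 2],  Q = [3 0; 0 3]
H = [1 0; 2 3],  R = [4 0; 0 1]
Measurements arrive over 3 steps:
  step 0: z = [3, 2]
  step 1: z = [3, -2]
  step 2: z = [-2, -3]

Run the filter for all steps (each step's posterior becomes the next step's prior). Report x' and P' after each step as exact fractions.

step 0: x' = [-11/255, 181/255], P' = [508/255 -338/255; -338/255 253/255]
step 1: x' = [79515/45937, -83341/45937], P' = [96428/45937 -64707/45937; -64707/45937 387931/367496]
step 2: x' = [-91325750/138995353, -80998747/138995353], P' = [292558900/138995353 -196368152/138995353; -196368152/138995353 147149067/138995353]

step 0: x̄ = F·x = [-3, 4]
step 0: P̄ = F·P·Fᵀ + Q = [4 -2; -2 15]
step 0: y = z − H·x̄ = [6, -4]
step 0: S = H·P̄·Hᵀ + R = [8 2; 2 128]
step 0: K = P̄·Hᵀ·S⁻¹ = [127/255 2/255; -169/510 83/255]
step 0: x' = x̄ + K·y = [-11/255, 181/255]
step 0: P' = (I − K·H)·P̄ = [508/255 -338/255; -338/255 253/255]
step 1: x̄ = F·x = [-11/255, 128/85]
step 1: P̄ = F·P·Fᵀ + Q = [1273/255 -564/85; -564/85 2171/85]
step 1: y = z − H·x̄ = [776/255, -328/51]
step 1: S = H·P̄·Hᵀ + R = [2293/255 -506/51; -506/51 8732/51]
step 1: K = P̄·Hᵀ·S⁻¹ = [24107/45937 -1265/45937; -64707/183748 128481/367496]
step 1: x' = x̄ + K·y = [79515/45937, -83341/45937]
step 1: P' = (I − K·H)·P̄ = [96428/45937 -64707/45937; -64707/45937 387931/367496]
step 2: x̄ = F·x = [79515/45937, -325712/45937]
step 2: P̄ = F·P·Fᵀ + Q = [234239/45937 -322270/45937; -322270/45937 2470289/91874]
step 2: y = z − H·x̄ = [-171389/45937, 680295/45937]
step 2: S = H·P̄·Hᵀ + R = [417987/45937 -498332/45937; -498332/45937 16463907/91874]
step 2: K = P̄·Hᵀ·S⁻¹ = [73139725/138995353 -3986656/138995353; -49092038/138995353 48710897/138995353]
step 2: x' = x̄ + K·y = [-91325750/138995353, -80998747/138995353]
step 2: P' = (I − K·H)·P̄ = [292558900/138995353 -196368152/138995353; -196368152/138995353 147149067/138995353]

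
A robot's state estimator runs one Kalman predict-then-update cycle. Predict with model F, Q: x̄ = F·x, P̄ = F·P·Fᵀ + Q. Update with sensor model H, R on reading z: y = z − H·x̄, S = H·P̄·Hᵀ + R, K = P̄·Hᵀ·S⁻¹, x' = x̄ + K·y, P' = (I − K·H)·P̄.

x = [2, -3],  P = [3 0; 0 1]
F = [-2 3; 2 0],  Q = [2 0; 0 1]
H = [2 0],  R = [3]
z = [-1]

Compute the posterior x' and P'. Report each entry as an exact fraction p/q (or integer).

x̄ = F·x = [-13, 4]
P̄ = F·P·Fᵀ + Q = [23 -12; -12 13]
y = z − H·x̄ = [25]
S = H·P̄·Hᵀ + R = [95]
K = P̄·Hᵀ·S⁻¹ = [46/95; -24/95]
x' = x̄ + K·y = [-17/19, -44/19]
P' = (I − K·H)·P̄ = [69/95 -36/95; -36/95 659/95]

x' = [-17/19, -44/19]
P' = [69/95 -36/95; -36/95 659/95]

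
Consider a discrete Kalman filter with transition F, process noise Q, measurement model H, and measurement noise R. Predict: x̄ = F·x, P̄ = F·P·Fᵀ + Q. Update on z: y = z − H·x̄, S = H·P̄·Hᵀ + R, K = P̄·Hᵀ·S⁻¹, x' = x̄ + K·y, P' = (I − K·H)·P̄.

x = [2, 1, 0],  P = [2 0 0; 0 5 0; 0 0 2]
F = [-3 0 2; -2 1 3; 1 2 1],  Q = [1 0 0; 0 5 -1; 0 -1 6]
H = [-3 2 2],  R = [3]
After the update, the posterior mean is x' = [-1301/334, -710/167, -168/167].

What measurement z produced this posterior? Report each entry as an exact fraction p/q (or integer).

z = [1]

x̄ = F·x = [-6, -3, 4]
P̄ = F·P·Fᵀ + Q = [27 24 -2; 24 36 11; -2 11 30]
S = H·P̄·Hᵀ + R = [334]
K = P̄·Hᵀ·S⁻¹ = [-37/334; 11/167; 44/167]
x' − x̄ = [703/334, -209/167, -836/167] = K·y
y = (KᵀK)⁻¹·Kᵀ·(x' − x̄) = [-19]
z = y + H·x̄ = [-19] + [20] = [1]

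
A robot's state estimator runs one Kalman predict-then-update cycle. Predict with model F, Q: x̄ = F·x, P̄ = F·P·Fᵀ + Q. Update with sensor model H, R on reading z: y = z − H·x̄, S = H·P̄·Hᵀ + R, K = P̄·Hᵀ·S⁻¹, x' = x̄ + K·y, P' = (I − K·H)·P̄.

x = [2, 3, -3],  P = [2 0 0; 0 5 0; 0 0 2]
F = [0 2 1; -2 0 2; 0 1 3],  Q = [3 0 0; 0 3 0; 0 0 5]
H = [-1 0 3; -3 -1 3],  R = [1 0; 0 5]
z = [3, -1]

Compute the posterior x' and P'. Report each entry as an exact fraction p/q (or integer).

x̄ = F·x = [3, -10, -6]
P̄ = F·P·Fᵀ + Q = [25 4 16; 4 19 12; 16 12 28]
y = z − H·x̄ = [24, 16]
S = H·P̄·Hᵀ + R = [182 103; 103 165]
K = P̄·Hᵀ·S⁻¹ = [6988/19421 -8011/19421; 4765/19421 -2386/19421; 8748/19421 -2636/19421]
x' = x̄ + K·y = [97799/19421, -118026/19421, 51250/19421]
P' = (I − K·H)·P̄ = [76460/19421 -105877/19421 27816/19421; -105877/19421 228449/19421 -33704/19421; 27816/19421 -33704/19421 12188/19421]

x' = [97799/19421, -118026/19421, 51250/19421]
P' = [76460/19421 -105877/19421 27816/19421; -105877/19421 228449/19421 -33704/19421; 27816/19421 -33704/19421 12188/19421]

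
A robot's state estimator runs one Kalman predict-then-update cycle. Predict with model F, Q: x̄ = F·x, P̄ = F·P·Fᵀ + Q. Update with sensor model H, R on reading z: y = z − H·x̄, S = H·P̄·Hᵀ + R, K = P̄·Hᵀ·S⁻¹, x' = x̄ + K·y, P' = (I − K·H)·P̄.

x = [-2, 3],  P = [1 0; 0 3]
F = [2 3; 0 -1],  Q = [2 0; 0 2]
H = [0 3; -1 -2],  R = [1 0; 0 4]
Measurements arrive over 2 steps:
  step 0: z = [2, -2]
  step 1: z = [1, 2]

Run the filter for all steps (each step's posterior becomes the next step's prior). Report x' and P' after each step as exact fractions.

step 0: x' = [122/319, 188/319], P' = [1164/319 -68/319; -68/319 104/957]
step 1: x' = [-52114/37193, 42762/185965], P' = [126916/37193 -6020/37193; -6020/37193 19182/185965]

step 0: x̄ = F·x = [5, -3]
step 0: P̄ = F·P·Fᵀ + Q = [33 -9; -9 5]
step 0: y = z − H·x̄ = [11, -3]
step 0: S = H·P̄·Hᵀ + R = [46 -3; -3 21]
step 0: K = P̄·Hᵀ·S⁻¹ = [-204/319 -257/319; 104/319 -1/957]
step 0: x' = x̄ + K·y = [122/319, 188/319]
step 0: P' = (I − K·H)·P̄ = [1164/319 -68/319; -68/319 104/957]
step 1: x̄ = F·x = [808/319, -188/319]
step 1: P̄ = F·P·Fᵀ + Q = [4790/319 32/319; 32/319 2018/957]
step 1: y = z − H·x̄ = [883/319, 1070/319]
step 1: S = H·P̄·Hᵀ + R = [6373/319 -4132/319; -4132/319 26654/957]
step 1: K = P̄·Hᵀ·S⁻¹ = [-18060/37193 -28719/37193; 57546/185965 -2066/185965]
step 1: x' = x̄ + K·y = [-52114/37193, 42762/185965]
step 1: P' = (I − K·H)·P̄ = [126916/37193 -6020/37193; -6020/37193 19182/185965]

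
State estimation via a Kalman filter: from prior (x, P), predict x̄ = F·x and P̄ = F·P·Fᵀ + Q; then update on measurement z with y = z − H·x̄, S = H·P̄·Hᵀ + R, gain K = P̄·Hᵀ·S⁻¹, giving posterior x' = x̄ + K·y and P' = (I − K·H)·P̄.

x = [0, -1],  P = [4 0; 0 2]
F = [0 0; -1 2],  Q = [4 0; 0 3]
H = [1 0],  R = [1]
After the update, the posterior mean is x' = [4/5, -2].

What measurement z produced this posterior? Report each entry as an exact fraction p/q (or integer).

x̄ = F·x = [0, -2]
P̄ = F·P·Fᵀ + Q = [4 0; 0 15]
S = H·P̄·Hᵀ + R = [5]
K = P̄·Hᵀ·S⁻¹ = [4/5; 0]
x' − x̄ = [4/5, 0] = K·y
y = (KᵀK)⁻¹·Kᵀ·(x' − x̄) = [1]
z = y + H·x̄ = [1] + [0] = [1]

z = [1]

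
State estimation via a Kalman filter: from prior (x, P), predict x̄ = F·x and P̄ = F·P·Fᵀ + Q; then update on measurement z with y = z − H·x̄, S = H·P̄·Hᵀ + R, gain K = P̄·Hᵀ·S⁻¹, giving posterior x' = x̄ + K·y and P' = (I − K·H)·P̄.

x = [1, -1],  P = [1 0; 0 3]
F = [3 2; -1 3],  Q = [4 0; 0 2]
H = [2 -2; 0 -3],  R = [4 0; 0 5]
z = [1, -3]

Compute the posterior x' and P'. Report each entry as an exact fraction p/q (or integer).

x̄ = F·x = [1, -4]
P̄ = F·P·Fᵀ + Q = [25 15; 15 30]
y = z − H·x̄ = [-9, -15]
S = H·P̄·Hᵀ + R = [104 90; 90 275]
K = P̄·Hᵀ·S⁻¹ = [191/410 -324/1025; -3/410 -333/1025]
x' = x̄ + K·y = [127/82, 77/82]
P' = (I − K·H)·P̄ = [299/205 108/205; 108/205 111/205]

x' = [127/82, 77/82]
P' = [299/205 108/205; 108/205 111/205]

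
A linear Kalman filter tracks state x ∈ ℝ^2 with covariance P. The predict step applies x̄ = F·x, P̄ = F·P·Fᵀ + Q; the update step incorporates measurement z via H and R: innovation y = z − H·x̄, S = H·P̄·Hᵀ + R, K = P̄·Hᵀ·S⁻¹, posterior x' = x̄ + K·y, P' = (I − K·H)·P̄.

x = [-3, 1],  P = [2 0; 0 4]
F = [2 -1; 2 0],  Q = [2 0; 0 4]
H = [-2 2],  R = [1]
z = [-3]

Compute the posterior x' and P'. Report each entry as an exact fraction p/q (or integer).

x̄ = F·x = [-7, -6]
P̄ = F·P·Fᵀ + Q = [14 8; 8 12]
y = z − H·x̄ = [-5]
S = H·P̄·Hᵀ + R = [41]
K = P̄·Hᵀ·S⁻¹ = [-12/41; 8/41]
x' = x̄ + K·y = [-227/41, -286/41]
P' = (I − K·H)·P̄ = [430/41 424/41; 424/41 428/41]

x' = [-227/41, -286/41]
P' = [430/41 424/41; 424/41 428/41]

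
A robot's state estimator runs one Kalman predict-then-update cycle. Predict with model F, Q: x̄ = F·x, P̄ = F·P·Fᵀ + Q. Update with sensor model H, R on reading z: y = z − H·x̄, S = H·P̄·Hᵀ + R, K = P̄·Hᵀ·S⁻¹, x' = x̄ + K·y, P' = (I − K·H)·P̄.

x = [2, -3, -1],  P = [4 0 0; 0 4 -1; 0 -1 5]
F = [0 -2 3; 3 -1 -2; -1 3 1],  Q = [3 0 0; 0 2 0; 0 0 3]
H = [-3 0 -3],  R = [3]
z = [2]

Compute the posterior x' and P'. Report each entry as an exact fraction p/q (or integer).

x̄ = F·x = [3, 11, -12]
P̄ = F·P·Fᵀ + Q = [76 -23 -16; -23 58 -27; -16 -27 42]
y = z − H·x̄ = [-25]
S = H·P̄·Hᵀ + R = [777]
K = P̄·Hᵀ·S⁻¹ = [-60/259; 50/259; -26/259]
x' = x̄ + K·y = [2277/259, 1599/259, -2458/259]
P' = (I − K·H)·P̄ = [8884/259 3043/259 -8824/259; 3043/259 7522/259 -3093/259; -8824/259 -3093/259 8850/259]

x' = [2277/259, 1599/259, -2458/259]
P' = [8884/259 3043/259 -8824/259; 3043/259 7522/259 -3093/259; -8824/259 -3093/259 8850/259]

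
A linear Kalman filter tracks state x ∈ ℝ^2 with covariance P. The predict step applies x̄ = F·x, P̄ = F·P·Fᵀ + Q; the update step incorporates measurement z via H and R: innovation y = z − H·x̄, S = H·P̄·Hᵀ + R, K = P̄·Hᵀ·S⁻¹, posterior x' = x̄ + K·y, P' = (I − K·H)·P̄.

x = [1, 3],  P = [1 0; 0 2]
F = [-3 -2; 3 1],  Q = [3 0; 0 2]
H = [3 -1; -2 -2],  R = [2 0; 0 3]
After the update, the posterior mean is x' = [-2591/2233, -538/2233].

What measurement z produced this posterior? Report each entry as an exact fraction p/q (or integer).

z = [-3, 3]

x̄ = F·x = [-9, 6]
P̄ = F·P·Fᵀ + Q = [20 -13; -13 13]
S = H·P̄·Hᵀ + R = [273 -42; -42 31]
K = P̄·Hᵀ·S⁻¹ = [1675/6699 -36/319; -1612/6699 -104/319]
x' − x̄ = [17506/2233, -13936/2233] = K·y
y = (KᵀK)⁻¹·Kᵀ·(x' − x̄) = [30, -3]
z = y + H·x̄ = [30, -3] + [-33, 6] = [-3, 3]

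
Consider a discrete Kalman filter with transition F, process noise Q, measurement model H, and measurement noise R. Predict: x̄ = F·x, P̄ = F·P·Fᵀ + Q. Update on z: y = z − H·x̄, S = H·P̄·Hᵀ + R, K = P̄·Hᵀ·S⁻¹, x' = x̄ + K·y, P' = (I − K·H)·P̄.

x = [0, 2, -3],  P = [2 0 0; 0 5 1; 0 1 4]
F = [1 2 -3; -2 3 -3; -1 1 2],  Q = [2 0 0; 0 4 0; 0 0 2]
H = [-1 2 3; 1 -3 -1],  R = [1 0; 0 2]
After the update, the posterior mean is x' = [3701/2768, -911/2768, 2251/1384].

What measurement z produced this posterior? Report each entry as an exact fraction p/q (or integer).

z = [3, 1]

x̄ = F·x = [13, 15, -4]
P̄ = F·P·Fᵀ + Q = [48 47 -15; 47 75 -2; -15 -2 29]
S = H·P̄·Hᵀ + R = [488 -388; -388 490]
K = P̄·Hᵀ·S⁻¹ = [-14887/44288 -9419/22144; -10379/44288 -12063/22144; 8319/22144 2435/11072]
x' − x̄ = [-32283/2768, -42431/2768, 7787/1384] = K·y
y = (KᵀK)⁻¹·Kᵀ·(x' − x̄) = [-2, 29]
z = y + H·x̄ = [-2, 29] + [5, -28] = [3, 1]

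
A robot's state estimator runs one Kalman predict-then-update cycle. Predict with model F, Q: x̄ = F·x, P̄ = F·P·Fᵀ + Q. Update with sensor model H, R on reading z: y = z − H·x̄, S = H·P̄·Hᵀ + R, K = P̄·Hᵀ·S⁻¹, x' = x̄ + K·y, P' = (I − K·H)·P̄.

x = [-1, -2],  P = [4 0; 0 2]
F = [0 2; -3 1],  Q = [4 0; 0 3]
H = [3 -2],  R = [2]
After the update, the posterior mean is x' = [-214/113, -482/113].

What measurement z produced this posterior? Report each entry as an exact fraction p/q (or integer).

z = [3]

x̄ = F·x = [-4, 1]
P̄ = F·P·Fᵀ + Q = [12 4; 4 41]
S = H·P̄·Hᵀ + R = [226]
K = P̄·Hᵀ·S⁻¹ = [14/113; -35/113]
x' − x̄ = [238/113, -595/113] = K·y
y = (KᵀK)⁻¹·Kᵀ·(x' − x̄) = [17]
z = y + H·x̄ = [17] + [-14] = [3]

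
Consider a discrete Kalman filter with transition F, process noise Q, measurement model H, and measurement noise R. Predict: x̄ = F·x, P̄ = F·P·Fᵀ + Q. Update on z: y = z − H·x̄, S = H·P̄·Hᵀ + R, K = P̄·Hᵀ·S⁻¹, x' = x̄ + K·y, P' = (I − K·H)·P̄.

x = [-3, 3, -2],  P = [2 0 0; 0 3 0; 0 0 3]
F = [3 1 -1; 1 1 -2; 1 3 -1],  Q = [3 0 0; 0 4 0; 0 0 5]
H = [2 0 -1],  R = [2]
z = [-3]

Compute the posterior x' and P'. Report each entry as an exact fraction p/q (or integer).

x' = [56/25, 469/75, 587/75]
P' = [243/25 219/25 462/25; 219/25 1406/75 1288/75; 462/25 1288/75 2774/75]

x̄ = F·x = [-4, 4, 8]
P̄ = F·P·Fᵀ + Q = [27 15 18; 15 21 17; 18 17 37]
y = z − H·x̄ = [13]
S = H·P̄·Hᵀ + R = [75]
K = P̄·Hᵀ·S⁻¹ = [12/25; 13/75; -1/75]
x' = x̄ + K·y = [56/25, 469/75, 587/75]
P' = (I − K·H)·P̄ = [243/25 219/25 462/25; 219/25 1406/75 1288/75; 462/25 1288/75 2774/75]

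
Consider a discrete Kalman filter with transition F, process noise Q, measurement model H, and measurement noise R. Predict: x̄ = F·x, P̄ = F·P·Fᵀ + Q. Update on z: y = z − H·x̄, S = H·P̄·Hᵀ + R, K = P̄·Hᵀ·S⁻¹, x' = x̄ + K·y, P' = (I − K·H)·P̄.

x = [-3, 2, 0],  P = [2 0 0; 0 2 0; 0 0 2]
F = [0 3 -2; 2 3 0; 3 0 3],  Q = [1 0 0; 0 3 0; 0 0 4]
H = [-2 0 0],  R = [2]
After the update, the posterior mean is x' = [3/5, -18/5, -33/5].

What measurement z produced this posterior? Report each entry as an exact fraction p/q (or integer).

z = [-1]

x̄ = F·x = [6, 0, -9]
P̄ = F·P·Fᵀ + Q = [27 18 -12; 18 29 12; -12 12 40]
S = H·P̄·Hᵀ + R = [110]
K = P̄·Hᵀ·S⁻¹ = [-27/55; -18/55; 12/55]
x' − x̄ = [-27/5, -18/5, 12/5] = K·y
y = (KᵀK)⁻¹·Kᵀ·(x' − x̄) = [11]
z = y + H·x̄ = [11] + [-12] = [-1]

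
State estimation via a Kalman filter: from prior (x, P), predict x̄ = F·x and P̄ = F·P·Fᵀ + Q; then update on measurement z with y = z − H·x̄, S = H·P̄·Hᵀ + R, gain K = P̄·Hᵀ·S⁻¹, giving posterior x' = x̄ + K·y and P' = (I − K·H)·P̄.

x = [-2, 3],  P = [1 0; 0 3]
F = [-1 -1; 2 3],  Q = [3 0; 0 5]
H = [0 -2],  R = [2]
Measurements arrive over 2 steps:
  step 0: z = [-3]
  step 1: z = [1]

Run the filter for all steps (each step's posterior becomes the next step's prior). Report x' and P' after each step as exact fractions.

step 0: x' = [4/73, 113/73], P' = [269/73 -11/73; -11/73 36/73]
step 1: x' = [286/1113, -1286/3339], P' = [1488/371 -197/1113; -197/1113 1633/3339]

step 0: x̄ = F·x = [-1, 5]
step 0: P̄ = F·P·Fᵀ + Q = [7 -11; -11 36]
step 0: y = z − H·x̄ = [7]
step 0: S = H·P̄·Hᵀ + R = [146]
step 0: K = P̄·Hᵀ·S⁻¹ = [11/73; -36/73]
step 0: x' = x̄ + K·y = [4/73, 113/73]
step 0: P' = (I − K·H)·P̄ = [269/73 -11/73; -11/73 36/73]
step 1: x̄ = F·x = [-117/73, 347/73]
step 1: P̄ = F·P·Fᵀ + Q = [502/73 -591/73; -591/73 1633/73]
step 1: y = z − H·x̄ = [767/73]
step 1: S = H·P̄·Hᵀ + R = [6678/73]
step 1: K = P̄·Hᵀ·S⁻¹ = [197/1113; -1633/3339]
step 1: x' = x̄ + K·y = [286/1113, -1286/3339]
step 1: P' = (I − K·H)·P̄ = [1488/371 -197/1113; -197/1113 1633/3339]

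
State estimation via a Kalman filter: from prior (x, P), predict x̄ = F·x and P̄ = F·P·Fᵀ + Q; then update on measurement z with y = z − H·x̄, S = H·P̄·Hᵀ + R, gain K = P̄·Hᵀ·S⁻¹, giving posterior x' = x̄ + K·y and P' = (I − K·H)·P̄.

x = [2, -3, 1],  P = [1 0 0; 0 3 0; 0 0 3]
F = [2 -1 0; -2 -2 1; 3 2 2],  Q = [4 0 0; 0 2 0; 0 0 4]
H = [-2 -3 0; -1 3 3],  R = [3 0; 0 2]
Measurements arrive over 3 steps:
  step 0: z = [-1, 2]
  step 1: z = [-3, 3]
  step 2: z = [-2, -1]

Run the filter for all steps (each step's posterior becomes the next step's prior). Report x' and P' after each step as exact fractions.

step 0: x̄ = F·x = [7, 3, 2]
step 0: P̄ = F·P·Fᵀ + Q = [11 2 0; 2 21 -12; 0 -12 37]
step 0: y = z − H·x̄ = [22, -6]
step 0: S = H·P̄·Hᵀ + R = [260 -65; -65 307]
step 0: K = P̄·Hᵀ·S⁻¹ = [-8921/75595 -48/1163; -18944/75595 33/1163; 15927/75595 336/1163]
step 0: x' = x̄ + K·y = [351623/75595, -202853/75595, 370544/75595]
step 0: P' = (I − K·H)·P̄ = [566157/75595 -368517/75595 555156/75595; -368517/75595 264622/75595 -386031/75595; 555156/75595 -386031/75595 585643/75595]
step 1: x̄ = F·x = [906099/75595, 73004/75595, 1390251/75595]
step 1: P̄ = F·P·Fᵀ + Q = [4305698/75595 497993/75595 5491867/75595; 497993/75595 435313/75595 617932/75595; 5491867/75595 617932/75595 7950273/75595]
step 1: y = z − H·x̄ = [360885/15119, -3256881/75595]
step 1: S = H·P̄·Hᵀ + R = [5468662/15119 -7062598/15119; -7062598/15119 55110778/75595]
step 1: K = P̄·Hᵀ·S⁻¹ = [-492112903/1719054332 110885343/1719054332; -217387453/1719054332 -56267067/1719054332; 20789411/859527166 328566261/859527166]
step 1: x' = x̄ + K·y = [2040559689/859527166, -552327343/859527166, 1073948160/429763583]
step 1: P' = (I − K·H)·P̄ = [12085708443/1719054332 -7565026059/1719054332 5833759551/859527166; -7565026059/1719054332 5260738159/1719054332 -3909962445/859527166; 5833759551/859527166 -3909962445/859527166 3036796568/429763583]
step 2: x̄ = F·x = [4633446721/859527166, -414284186/429763583, 9312817021/859527166]
step 2: P̄ = F·P·Fᵀ + Q = [90739893495/1719054332 4231828879/859527166 116737674469/1719054332; 4231828879/859527166 2265124006/429763583 5179880259/859527166; 116737674469/1719054332 5179880259/859527166 171949808435/1719054332]
step 2: y = z − H·x̄ = [2531066997/429763583, -10839413196/429763583]
step 2: S = H·P̄·Hᵀ + R = [137806273572/429763583 -179779885494/429763583; -179779885494/429763583 289634609563/429763583]
step 2: K = P̄·Hᵀ·S⁻¹ = [-1687768262063/5889020005000 18199390773/267682727500; -2223848871311/17667060015000 -9408989523/267682727500; 104056838063/4416765003750 51655523193/133841363750]
step 2: x' = x̄ + K·y = [11707413343711/5889020005000, -4821791363711/5889020005000, 912293643319/736127500625]
step 2: P' = (I − K·H)·P̄ = [41396815861311/5889020005000 -25910108978811/5889020005000 9993992999313/1472255001250; -25910108978811/5889020005000 54044066828933/17667060015000 -20092042836689/4416765003750; 9993992999313/1472255001250 -20092042836689/4416765003750 15611228673124/2208382501875]

step 0: x' = [351623/75595, -202853/75595, 370544/75595], P' = [566157/75595 -368517/75595 555156/75595; -368517/75595 264622/75595 -386031/75595; 555156/75595 -386031/75595 585643/75595]
step 1: x' = [2040559689/859527166, -552327343/859527166, 1073948160/429763583], P' = [12085708443/1719054332 -7565026059/1719054332 5833759551/859527166; -7565026059/1719054332 5260738159/1719054332 -3909962445/859527166; 5833759551/859527166 -3909962445/859527166 3036796568/429763583]
step 2: x' = [11707413343711/5889020005000, -4821791363711/5889020005000, 912293643319/736127500625], P' = [41396815861311/5889020005000 -25910108978811/5889020005000 9993992999313/1472255001250; -25910108978811/5889020005000 54044066828933/17667060015000 -20092042836689/4416765003750; 9993992999313/1472255001250 -20092042836689/4416765003750 15611228673124/2208382501875]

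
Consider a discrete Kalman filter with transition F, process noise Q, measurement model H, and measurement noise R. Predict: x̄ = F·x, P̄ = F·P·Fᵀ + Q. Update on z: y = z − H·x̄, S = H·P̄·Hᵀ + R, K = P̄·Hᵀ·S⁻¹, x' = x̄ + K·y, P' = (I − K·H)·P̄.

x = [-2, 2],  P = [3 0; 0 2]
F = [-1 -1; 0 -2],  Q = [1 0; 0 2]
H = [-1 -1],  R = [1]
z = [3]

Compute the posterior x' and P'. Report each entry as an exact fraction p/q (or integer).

x̄ = F·x = [0, -4]
P̄ = F·P·Fᵀ + Q = [6 4; 4 10]
y = z − H·x̄ = [-1]
S = H·P̄·Hᵀ + R = [25]
K = P̄·Hᵀ·S⁻¹ = [-2/5; -14/25]
x' = x̄ + K·y = [2/5, -86/25]
P' = (I − K·H)·P̄ = [2 -8/5; -8/5 54/25]

x' = [2/5, -86/25]
P' = [2 -8/5; -8/5 54/25]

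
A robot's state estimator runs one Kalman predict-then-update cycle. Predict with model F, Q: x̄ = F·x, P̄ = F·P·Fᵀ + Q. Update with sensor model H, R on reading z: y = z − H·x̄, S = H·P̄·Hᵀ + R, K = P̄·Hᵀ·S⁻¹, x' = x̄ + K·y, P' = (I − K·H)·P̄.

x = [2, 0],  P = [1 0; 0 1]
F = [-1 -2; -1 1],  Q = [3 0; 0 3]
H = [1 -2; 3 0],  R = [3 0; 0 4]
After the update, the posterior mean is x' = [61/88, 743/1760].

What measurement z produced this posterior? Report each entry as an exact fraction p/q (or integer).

x̄ = F·x = [-2, -2]
P̄ = F·P·Fᵀ + Q = [8 -1; -1 5]
S = H·P̄·Hᵀ + R = [35 30; 30 76]
K = P̄·Hᵀ·S⁻¹ = [1/44 27/88; -373/880 45/352]
x' − x̄ = [237/88, 4263/1760] = K·y
y = (KᵀK)⁻¹·Kᵀ·(x' − x̄) = [-3, 9]
z = y + H·x̄ = [-3, 9] + [2, -6] = [-1, 3]

z = [-1, 3]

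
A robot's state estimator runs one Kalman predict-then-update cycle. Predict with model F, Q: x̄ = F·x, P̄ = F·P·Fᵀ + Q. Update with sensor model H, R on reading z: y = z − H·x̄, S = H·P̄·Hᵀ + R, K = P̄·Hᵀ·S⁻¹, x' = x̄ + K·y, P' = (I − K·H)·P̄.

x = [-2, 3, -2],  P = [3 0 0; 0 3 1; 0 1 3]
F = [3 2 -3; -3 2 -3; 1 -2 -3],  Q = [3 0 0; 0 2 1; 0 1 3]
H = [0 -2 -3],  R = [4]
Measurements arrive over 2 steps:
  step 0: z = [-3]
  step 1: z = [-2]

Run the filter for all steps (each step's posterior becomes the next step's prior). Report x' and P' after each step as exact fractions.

step 0: x̄ = F·x = [6, 18, -2]
step 0: P̄ = F·P·Fᵀ + Q = [57 0 24; 0 56 7; 24 7 57]
step 0: y = z − H·x̄ = [27]
step 0: S = H·P̄·Hᵀ + R = [825]
step 0: K = P̄·Hᵀ·S⁻¹ = [-24/275; -133/825; -37/165]
step 0: x' = x̄ + K·y = [1002/275, 3753/275, -443/55]
step 0: P' = (I − K·H)·P̄ = [13947/275 -3192/275 432/55; -3192/275 28511/825 -3766/165; 432/55 -3766/165 512/33]
step 1: x̄ = F·x = [17157/275, 2229/55, 141/275]
step 1: P̄ = F·P·Fᵀ + Q = [602696/825 15727/165 87223/825; 15727/165 42599/33 -32254/165; 87223/825 -32254/165 47024/825]
step 1: y = z − H·x̄ = [22163/275]
step 1: S = H·P̄·Hᵀ + R = [2751176/825]
step 1: K = P̄·Hᵀ·S⁻¹ = [-418939/2751176; -411535/687794; 45367/687794]
step 1: x' = x̄ + K·y = [137879933/2751176, -5292313/687794, 4008901/687794]
step 1: P' = (I − K·H)·P̄ = [1797106527/2751176 -143422279/687794 95754499/687794; -143422279/687794 33357085/343897 -21963700/343897; 95754499/687794 -21963700/343897 14612222/343897]

step 0: x' = [1002/275, 3753/275, -443/55], P' = [13947/275 -3192/275 432/55; -3192/275 28511/825 -3766/165; 432/55 -3766/165 512/33]
step 1: x' = [137879933/2751176, -5292313/687794, 4008901/687794], P' = [1797106527/2751176 -143422279/687794 95754499/687794; -143422279/687794 33357085/343897 -21963700/343897; 95754499/687794 -21963700/343897 14612222/343897]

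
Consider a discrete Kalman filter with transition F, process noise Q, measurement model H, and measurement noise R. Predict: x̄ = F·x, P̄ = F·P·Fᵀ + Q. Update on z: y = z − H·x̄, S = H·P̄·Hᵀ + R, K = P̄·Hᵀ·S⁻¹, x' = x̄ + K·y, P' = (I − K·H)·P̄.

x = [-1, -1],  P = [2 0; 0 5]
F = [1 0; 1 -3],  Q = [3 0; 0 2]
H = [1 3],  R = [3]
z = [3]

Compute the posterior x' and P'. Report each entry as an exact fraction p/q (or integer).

x̄ = F·x = [-1, 2]
P̄ = F·P·Fᵀ + Q = [5 2; 2 49]
y = z − H·x̄ = [-2]
S = H·P̄·Hᵀ + R = [461]
K = P̄·Hᵀ·S⁻¹ = [11/461; 149/461]
x' = x̄ + K·y = [-483/461, 624/461]
P' = (I − K·H)·P̄ = [2184/461 -717/461; -717/461 388/461]

x' = [-483/461, 624/461]
P' = [2184/461 -717/461; -717/461 388/461]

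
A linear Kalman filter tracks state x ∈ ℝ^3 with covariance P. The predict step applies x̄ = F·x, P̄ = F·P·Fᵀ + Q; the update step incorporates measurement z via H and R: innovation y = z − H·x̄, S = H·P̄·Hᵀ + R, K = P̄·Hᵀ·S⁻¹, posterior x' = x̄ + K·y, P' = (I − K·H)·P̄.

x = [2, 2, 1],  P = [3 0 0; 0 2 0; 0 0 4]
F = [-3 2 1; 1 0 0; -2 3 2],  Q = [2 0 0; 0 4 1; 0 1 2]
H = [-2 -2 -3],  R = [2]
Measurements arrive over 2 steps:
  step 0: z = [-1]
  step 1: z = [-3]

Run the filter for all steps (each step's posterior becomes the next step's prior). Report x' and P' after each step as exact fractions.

step 0: x̄ = F·x = [-1, 2, 4]
step 0: P̄ = F·P·Fᵀ + Q = [41 -9 38; -9 7 -5; 38 -5 48]
step 0: y = z − H·x̄ = [13]
step 0: S = H·P̄·Hᵀ + R = [950]
step 0: K = P̄·Hᵀ·S⁻¹ = [-89/475; 1/50; -21/95]
step 0: x' = x̄ + K·y = [-1632/475, 113/50, 107/95]
step 0: P' = (I − K·H)·P̄ = [3633/475 -136/25 -128/95; -136/25 331/50 -4/5; -128/95 -4/5 30/19]
step 1: x̄ = F·x = [7578/475, -1632/475, 15109/950]
step 1: P̄ = F·P·Fᵀ + Q = [80303/475 -16707/475 78217/475; -16707/475 5533/475 -15823/475; 78217/475 -15823/475 156701/950]
step 1: y = z − H·x̄ = [66261/950]
step 1: S = H·P̄·Hᵀ + R = [3329041/950]
step 1: K = P̄·Hᵀ·S⁻¹ = [-723686/3329041; 139634/3329041; -719679/3329041]
step 1: x' = x̄ + K·y = [2634513/3329041, -1698633/3329041, 2749295/3329041]
step 1: P' = (I − K·H)·P̄ = [11518455/3329041 -10721479/3329041 -48860/3329041; -10721479/3329041 18254225/3329041 -5114920/3329041; -48860/3329041 -5114920/3329041 3922306/3329041]

step 0: x' = [-1632/475, 113/50, 107/95], P' = [3633/475 -136/25 -128/95; -136/25 331/50 -4/5; -128/95 -4/5 30/19]
step 1: x' = [2634513/3329041, -1698633/3329041, 2749295/3329041], P' = [11518455/3329041 -10721479/3329041 -48860/3329041; -10721479/3329041 18254225/3329041 -5114920/3329041; -48860/3329041 -5114920/3329041 3922306/3329041]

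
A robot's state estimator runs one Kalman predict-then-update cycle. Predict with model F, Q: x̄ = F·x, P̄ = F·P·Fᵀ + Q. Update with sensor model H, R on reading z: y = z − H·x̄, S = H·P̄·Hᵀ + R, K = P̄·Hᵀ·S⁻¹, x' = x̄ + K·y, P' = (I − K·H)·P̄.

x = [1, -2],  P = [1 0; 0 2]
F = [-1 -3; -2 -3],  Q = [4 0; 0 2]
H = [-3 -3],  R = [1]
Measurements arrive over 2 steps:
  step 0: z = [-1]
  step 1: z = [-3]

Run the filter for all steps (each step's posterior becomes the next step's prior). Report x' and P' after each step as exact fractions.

step 0: x̄ = F·x = [5, 4]
step 0: P̄ = F·P·Fᵀ + Q = [23 20; 20 24]
step 0: y = z − H·x̄ = [26]
step 0: S = H·P̄·Hᵀ + R = [784]
step 0: K = P̄·Hᵀ·S⁻¹ = [-129/784; -33/196]
step 0: x' = x̄ + K·y = [283/392, -37/98]
step 0: P' = (I − K·H)·P̄ = [1391/784 -337/196; -337/196 87/49]
step 1: x̄ = F·x = [23/56, -61/196]
step 1: P̄ = F·P·Fᵀ + Q = [183/16 227/56; 227/56 871/196]
step 1: y = z − H·x̄ = [-1059/392]
step 1: S = H·P̄·Hᵀ + R = [170047/784]
step 1: K = P̄·Hᵀ·S⁻¹ = [-36435/170047; -19986/170047]
step 1: x' = x̄ + K·y = [168271/170047, 1070/170047]
step 1: P' = (I − K·H)·P̄ = [251661/170047 -239516/170047; -239516/170047 246178/170047]

step 0: x' = [283/392, -37/98], P' = [1391/784 -337/196; -337/196 87/49]
step 1: x' = [168271/170047, 1070/170047], P' = [251661/170047 -239516/170047; -239516/170047 246178/170047]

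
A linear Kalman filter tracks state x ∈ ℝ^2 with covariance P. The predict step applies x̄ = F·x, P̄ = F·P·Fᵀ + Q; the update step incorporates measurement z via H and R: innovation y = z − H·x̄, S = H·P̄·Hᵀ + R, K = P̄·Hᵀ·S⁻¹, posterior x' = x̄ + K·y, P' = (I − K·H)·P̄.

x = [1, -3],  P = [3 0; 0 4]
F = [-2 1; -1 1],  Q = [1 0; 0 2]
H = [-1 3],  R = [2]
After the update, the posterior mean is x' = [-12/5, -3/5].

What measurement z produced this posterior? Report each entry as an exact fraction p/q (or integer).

z = [1]

x̄ = F·x = [-5, -4]
P̄ = F·P·Fᵀ + Q = [17 10; 10 9]
S = H·P̄·Hᵀ + R = [40]
K = P̄·Hᵀ·S⁻¹ = [13/40; 17/40]
x' − x̄ = [13/5, 17/5] = K·y
y = (KᵀK)⁻¹·Kᵀ·(x' − x̄) = [8]
z = y + H·x̄ = [8] + [-7] = [1]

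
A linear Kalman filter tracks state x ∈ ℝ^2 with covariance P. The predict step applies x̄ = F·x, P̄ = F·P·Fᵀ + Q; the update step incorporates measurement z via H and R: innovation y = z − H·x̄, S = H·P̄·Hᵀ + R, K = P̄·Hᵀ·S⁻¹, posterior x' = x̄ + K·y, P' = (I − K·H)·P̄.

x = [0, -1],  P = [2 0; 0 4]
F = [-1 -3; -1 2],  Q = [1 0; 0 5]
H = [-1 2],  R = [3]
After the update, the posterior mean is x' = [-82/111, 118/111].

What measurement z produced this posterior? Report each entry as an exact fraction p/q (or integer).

x̄ = F·x = [3, -2]
P̄ = F·P·Fᵀ + Q = [39 -22; -22 23]
S = H·P̄·Hᵀ + R = [222]
K = P̄·Hᵀ·S⁻¹ = [-83/222; 34/111]
x' − x̄ = [-415/111, 340/111] = K·y
y = (KᵀK)⁻¹·Kᵀ·(x' − x̄) = [10]
z = y + H·x̄ = [10] + [-7] = [3]

z = [3]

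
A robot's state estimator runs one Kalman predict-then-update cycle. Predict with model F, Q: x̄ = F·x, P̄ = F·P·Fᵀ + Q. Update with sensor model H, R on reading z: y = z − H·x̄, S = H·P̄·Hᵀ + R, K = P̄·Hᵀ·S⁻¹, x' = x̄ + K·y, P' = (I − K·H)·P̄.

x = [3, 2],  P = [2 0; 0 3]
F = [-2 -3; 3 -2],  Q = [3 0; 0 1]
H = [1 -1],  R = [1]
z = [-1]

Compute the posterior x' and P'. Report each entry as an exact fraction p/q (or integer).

x̄ = F·x = [-12, 5]
P̄ = F·P·Fᵀ + Q = [38 6; 6 31]
y = z − H·x̄ = [16]
S = H·P̄·Hᵀ + R = [58]
K = P̄·Hᵀ·S⁻¹ = [16/29; -25/58]
x' = x̄ + K·y = [-92/29, -55/29]
P' = (I − K·H)·P̄ = [590/29 574/29; 574/29 1173/58]

x' = [-92/29, -55/29]
P' = [590/29 574/29; 574/29 1173/58]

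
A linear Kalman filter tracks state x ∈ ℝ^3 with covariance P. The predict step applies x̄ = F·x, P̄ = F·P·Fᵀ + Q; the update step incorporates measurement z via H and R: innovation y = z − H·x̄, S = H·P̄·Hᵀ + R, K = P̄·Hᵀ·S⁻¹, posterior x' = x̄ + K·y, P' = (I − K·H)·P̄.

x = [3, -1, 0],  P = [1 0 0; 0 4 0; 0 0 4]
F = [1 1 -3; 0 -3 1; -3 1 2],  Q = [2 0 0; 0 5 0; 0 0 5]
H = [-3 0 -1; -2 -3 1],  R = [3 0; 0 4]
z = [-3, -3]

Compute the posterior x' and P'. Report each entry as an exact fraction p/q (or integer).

x' = [405099/126337, -418168/126337, -846729/126337]
P' = [212445/126337 -296396/126337 -498570/126337; -296396/126337 495223/126337 782997/126337; -498570/126337 782997/126337 1454439/126337]

x̄ = F·x = [2, 3, -10]
P̄ = F·P·Fᵀ + Q = [43 -24 -23; -24 45 -4; -23 -4 34]
y = z − H·x̄ = [-7, 20]
S = H·P̄·Hᵀ + R = [286 19; 19 443]
K = P̄·Hᵀ·S⁻¹ = [-46255/126337 -8568/126337; 35397/126337 -27470/126337; 13757/126337 25647/126337]
x' = x̄ + K·y = [405099/126337, -418168/126337, -846729/126337]
P' = (I − K·H)·P̄ = [212445/126337 -296396/126337 -498570/126337; -296396/126337 495223/126337 782997/126337; -498570/126337 782997/126337 1454439/126337]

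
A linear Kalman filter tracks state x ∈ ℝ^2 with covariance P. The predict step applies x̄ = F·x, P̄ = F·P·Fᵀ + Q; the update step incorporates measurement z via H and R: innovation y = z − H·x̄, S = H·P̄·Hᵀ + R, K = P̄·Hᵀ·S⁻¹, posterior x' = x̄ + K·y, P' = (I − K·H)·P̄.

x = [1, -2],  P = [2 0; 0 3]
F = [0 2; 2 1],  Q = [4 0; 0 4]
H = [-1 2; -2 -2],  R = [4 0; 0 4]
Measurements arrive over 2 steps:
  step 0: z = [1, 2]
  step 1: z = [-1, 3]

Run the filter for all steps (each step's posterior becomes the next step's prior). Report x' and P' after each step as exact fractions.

step 0: x̄ = F·x = [-4, 0]
step 0: P̄ = F·P·Fᵀ + Q = [16 6; 6 15]
step 0: y = z − H·x̄ = [-3, -6]
step 0: S = H·P̄·Hᵀ + R = [56 -40; -40 176]
step 0: K = P̄·Hᵀ·S⁻¹ = [-77/258 -41/129; 53/172 -29/172]
step 0: x' = x̄ + K·y = [-103/86, 15/172]
step 0: P' = (I − K·H)·P̄ = [106/129 -8/43; -8/43 45/86]
step 1: x̄ = F·x = [15/86, -397/172]
step 1: P̄ = F·P·Fᵀ + Q = [262/43 13/43; 13/43 1823/258]
step 1: y = z − H·x̄ = [163/43, -109/86]
step 1: S = H·P̄·Hᵀ + R = [4792/129 -2152/129; -2152/129 7618/129]
step 1: K = P̄·Hᵀ·S⁻¹ = [-8667/30886 -4569/15443; 9205/30886 -5107/30886]
step 1: x' = x̄ + K·y = [-15885/30886, -29923/30886]
step 1: P' = (I − K·H)·P̄ = [11870/15443 -2732/15443; -2732/15443 7839/15443]

step 0: x' = [-103/86, 15/172], P' = [106/129 -8/43; -8/43 45/86]
step 1: x' = [-15885/30886, -29923/30886], P' = [11870/15443 -2732/15443; -2732/15443 7839/15443]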